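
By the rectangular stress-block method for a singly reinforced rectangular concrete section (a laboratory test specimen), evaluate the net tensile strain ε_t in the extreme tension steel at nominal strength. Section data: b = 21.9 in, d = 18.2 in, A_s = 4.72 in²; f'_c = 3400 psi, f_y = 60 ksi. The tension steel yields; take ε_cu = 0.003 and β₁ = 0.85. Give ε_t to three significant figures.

ε_t ≈ 0.00737

a = A_s f_y/(0.85 f'_c b) = 4.475 in.
β₁ = 0.85, so c = a/β₁ = 4.475/0.85 = 5.265 in.
From the linear strain diagram with ε_cu = 0.003: ε_t = 0.003 (d − c)/c = 0.003 × (18.2 − 5.265)/5.265 = 0.00737.
Since ε_t ≥ 0.005, the section is tension-controlled.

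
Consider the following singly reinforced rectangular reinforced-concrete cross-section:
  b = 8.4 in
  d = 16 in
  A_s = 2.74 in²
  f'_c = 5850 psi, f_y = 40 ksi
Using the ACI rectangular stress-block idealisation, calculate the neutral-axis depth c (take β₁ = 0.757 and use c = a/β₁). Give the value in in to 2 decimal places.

c ≈ 3.47 in

T = A_s f_y = 2.74 × 40 = 109.6 kips.
a = T/(0.85 f'_c b) = 109.6/(0.85 × 5.85 × 8.4) = 2.6240 in.
With β₁ = 0.757, c = a/β₁ = 2.6240/0.757 = 3.47 in.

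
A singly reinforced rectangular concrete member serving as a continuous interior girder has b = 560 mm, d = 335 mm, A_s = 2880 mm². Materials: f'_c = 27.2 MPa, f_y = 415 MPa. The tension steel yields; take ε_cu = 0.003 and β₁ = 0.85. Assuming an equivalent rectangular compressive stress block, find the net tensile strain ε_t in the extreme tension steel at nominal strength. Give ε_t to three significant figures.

ε_t ≈ 0.00625

a = A_s f_y/(0.85 f'_c b) = 92.31 mm.
β₁ = 0.85, so c = a/β₁ = 92.31/0.85 = 108.60 mm.
From the linear strain diagram with ε_cu = 0.003: ε_t = 0.003 (d − c)/c = 0.003 × (335 − 108.60)/108.60 = 0.00625.
Since ε_t ≥ 0.005, the section is tension-controlled.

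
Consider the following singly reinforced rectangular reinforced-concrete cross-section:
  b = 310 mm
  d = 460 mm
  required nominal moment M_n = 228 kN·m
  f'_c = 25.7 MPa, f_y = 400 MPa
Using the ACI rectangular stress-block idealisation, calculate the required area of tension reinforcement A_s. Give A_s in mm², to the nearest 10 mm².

With M_n = 0.85 f'_c a b (d − a/2), solve the quadratic for a:
a = d − √(d² − 2M_n/(0.85 f'_c b)) = 460 − √(460² − 2 × 228×10⁶/(0.85 × 25.7 × 310)) = 80.18 mm.
A_s = 0.85 f'_c a b / f_y = 0.85 × 25.7 × 80.18 × 310 / 400 = 1357.4 mm².

A_s ≈ 1360 mm²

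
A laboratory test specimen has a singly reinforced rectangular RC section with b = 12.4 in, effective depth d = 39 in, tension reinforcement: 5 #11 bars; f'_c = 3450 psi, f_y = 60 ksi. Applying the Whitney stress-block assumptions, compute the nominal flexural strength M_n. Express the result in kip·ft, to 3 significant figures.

A_s = 5 × 1.56 = 7.8 in².
T = A_s f_y = 7.8 × 60 = 468 kips.
a = T/(0.85 f'_c b) = 468/(0.85 × 3.45 × 12.4) = 12.870 in.
M_n = T(d − a/2) = 468 × (39 − 6.435) = 15240.4 kip·in = 15240.4/12 = 1270.03 kip·ft.

M_n ≈ 1270 kip·ft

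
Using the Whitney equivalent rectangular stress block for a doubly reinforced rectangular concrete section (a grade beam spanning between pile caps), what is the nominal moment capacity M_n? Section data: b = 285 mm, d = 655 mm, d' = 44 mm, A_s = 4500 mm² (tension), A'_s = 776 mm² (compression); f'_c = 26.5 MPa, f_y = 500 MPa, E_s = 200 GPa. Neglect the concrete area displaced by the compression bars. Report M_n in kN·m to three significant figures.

M_n ≈ 1190 kN·m

Assume both tension and compression steel yield.
Net tension couple steel: A_s − A'_s = 3724 mm².
a = (A_s − A'_s) f_y / (0.85 f'_c b) = 1862000/(0.85 × 26.5 × 285) = 290.05 mm.
c = a/β₁ = 290.05/0.85 = 341.24 mm; ε'_s = 0.003(c − d')/c = 0.0026 ≥ f_y/E_s = 0.0025, so compression steel does yield.
M_n = (A_s − A'_s) f_y (d − a/2) + A'_s f_y (d − d') = [1862000 × (655 − 145.025) + 388000 × (655 − 44)] × 10⁻⁶ = 949.57 + 237.07 = 1186.64 kN·m.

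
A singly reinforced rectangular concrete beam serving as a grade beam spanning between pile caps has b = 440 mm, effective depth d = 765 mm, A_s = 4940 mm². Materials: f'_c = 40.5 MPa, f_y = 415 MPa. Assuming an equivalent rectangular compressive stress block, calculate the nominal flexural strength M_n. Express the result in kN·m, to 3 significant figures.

M_n ≈ 1430 kN·m

T = A_s f_y = 4940 × 415 = 2050100 N = 2050.1 kN.
From C = T: a = T/(0.85 f'_c b) = 2050100/(0.85 × 40.5 × 440) = 135.35 mm.
M_n = T(d − a/2) = 2050.1 kN × (765 − 67.675) mm = 1429.59 kN·m.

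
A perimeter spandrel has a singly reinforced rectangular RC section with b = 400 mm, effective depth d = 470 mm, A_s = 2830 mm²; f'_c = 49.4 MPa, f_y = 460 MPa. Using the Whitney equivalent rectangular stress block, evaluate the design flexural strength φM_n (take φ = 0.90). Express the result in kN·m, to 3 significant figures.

φM_n ≈ 505 kN·m

T = A_s f_y = 2830 × 460 = 1301800 N = 1301.8 kN.
From C = T: a = T/(0.85 f'_c b) = 1301800/(0.85 × 49.4 × 400) = 77.51 mm.
M_n = T(d − a/2) = 1301.8 kN × (470 − 38.755) mm = 561.39 kN·m.
φM_n = 0.90 × 561.39 = 505.25 kN·m.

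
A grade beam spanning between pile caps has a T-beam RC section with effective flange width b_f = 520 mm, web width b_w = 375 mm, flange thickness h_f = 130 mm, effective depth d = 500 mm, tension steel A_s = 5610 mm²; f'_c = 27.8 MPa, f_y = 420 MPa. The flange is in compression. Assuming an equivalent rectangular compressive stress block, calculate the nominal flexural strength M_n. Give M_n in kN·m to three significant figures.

M_n ≈ 943 kN·m

Tension: T = A_s f_y = 5610 × 420 = 2356200 N.
Try a within the flange: a = T/(0.85 f'_c b_f) = 2356200/(0.85 × 27.8 × 520) = 191.75 mm.
a = 191.75 > h_f = 130 mm: the block extends into the web. Split into flange-overhang and web parts.
C_f = 0.85 f'_c (b_f − b_w) h_f = 0.85 × 27.8 × (520 − 375) × 130 = 445426 N.
Remaining web compression depth: a_w = (T − C_f)/(0.85 f'_c b_w) = (2356200 − 445426)/(0.85 × 27.8 × 375) = 215.63 mm.
M_n = C_f(d − h_f/2) + (T − C_f)(d − a_w/2) = 445426 × (500 − 65) + 1910774 × (500 − 107.815) = 193.76 + 749.38 = 943.14 × 10⁶ N·mm.
M_n = 943.14 kN·m.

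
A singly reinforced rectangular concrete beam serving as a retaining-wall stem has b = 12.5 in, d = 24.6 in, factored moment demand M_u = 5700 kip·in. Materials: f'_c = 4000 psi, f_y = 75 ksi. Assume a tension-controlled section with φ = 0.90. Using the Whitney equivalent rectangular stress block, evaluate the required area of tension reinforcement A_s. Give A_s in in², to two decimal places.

M_n = M_u/φ = 5700/0.90 = 6333.33 kip·in.
From M_n = 0.85 f'_c a b (d − a/2):
a = d − √(d² − 2M_n/(0.85 f'_c b)) = 24.6 − √(24.6² − 2 × 6333.33/(0.85 × 4 × 12.5)) = 7.075 in.
A_s = 0.85 f'_c a b / f_y = 0.85 × 4 × 7.075 × 12.5 / 75 = 4.009 in².

A_s ≈ 4.01 in²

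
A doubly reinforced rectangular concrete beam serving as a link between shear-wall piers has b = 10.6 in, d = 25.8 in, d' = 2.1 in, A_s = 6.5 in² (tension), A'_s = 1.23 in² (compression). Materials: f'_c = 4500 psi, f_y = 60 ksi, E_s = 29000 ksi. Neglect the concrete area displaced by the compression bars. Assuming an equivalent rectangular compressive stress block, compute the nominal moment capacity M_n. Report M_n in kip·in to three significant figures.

Assume both steels yield.
a = (A_s − A'_s) f_y/(0.85 f'_c b) = (6.5 − 1.23) × 60/(0.85 × 4.5 × 10.6) = 7.799 in.
c = a/β₁ = 7.799/0.825 = 9.453 in; ε'_s = 0.003(c − d')/c = 0.0023 ≥ ε_y = 0.0021, so the compression steel yields.
M_n = (A_s − A'_s) f_y (d − a/2) + A'_s f_y (d − d') = 316.2 × (25.8 − 3.8995) + 73.8 × (25.8 − 2.1) = 6924.9 + 1749.1 = 8674.0 kip·in.

M_n ≈ 8670 kip·in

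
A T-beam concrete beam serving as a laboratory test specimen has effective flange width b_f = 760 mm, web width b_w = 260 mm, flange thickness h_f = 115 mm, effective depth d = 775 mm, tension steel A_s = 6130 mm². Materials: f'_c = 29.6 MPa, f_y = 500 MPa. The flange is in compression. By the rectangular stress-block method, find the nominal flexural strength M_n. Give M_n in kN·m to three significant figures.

Tension: T = A_s f_y = 6130 × 500 = 3065000 N.
Try a within the flange: a = T/(0.85 f'_c b_f) = 3065000/(0.85 × 29.6 × 760) = 160.29 mm.
a = 160.29 > h_f = 115 mm: the block extends into the web. Split into flange-overhang and web parts.
C_f = 0.85 f'_c (b_f − b_w) h_f = 0.85 × 29.6 × (760 − 260) × 115 = 1446700 N.
Remaining web compression depth: a_w = (T − C_f)/(0.85 f'_c b_w) = (3065000 − 1446700)/(0.85 × 29.6 × 260) = 247.39 mm.
M_n = C_f(d − h_f/2) + (T − C_f)(d − a_w/2) = 1446700 × (775 − 57.5) + 1618300 × (775 − 123.695) = 1038.01 + 1054.01 = 2092.02 × 10⁶ N·mm.
M_n = 2092.02 kN·m.

M_n ≈ 2090 kN·m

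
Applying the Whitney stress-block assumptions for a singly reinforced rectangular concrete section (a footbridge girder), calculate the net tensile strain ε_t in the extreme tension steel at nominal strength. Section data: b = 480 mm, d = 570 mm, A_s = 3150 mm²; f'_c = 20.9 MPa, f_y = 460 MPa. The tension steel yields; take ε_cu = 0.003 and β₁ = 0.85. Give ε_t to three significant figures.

ε_t ≈ 0.00555

a = A_s f_y/(0.85 f'_c b) = 169.93 mm.
β₁ = 0.85, so c = a/β₁ = 169.93/0.85 = 199.92 mm.
From the linear strain diagram with ε_cu = 0.003: ε_t = 0.003 (d − c)/c = 0.003 × (570 − 199.92)/199.92 = 0.00555.
Since ε_t ≥ 0.005, the section is tension-controlled.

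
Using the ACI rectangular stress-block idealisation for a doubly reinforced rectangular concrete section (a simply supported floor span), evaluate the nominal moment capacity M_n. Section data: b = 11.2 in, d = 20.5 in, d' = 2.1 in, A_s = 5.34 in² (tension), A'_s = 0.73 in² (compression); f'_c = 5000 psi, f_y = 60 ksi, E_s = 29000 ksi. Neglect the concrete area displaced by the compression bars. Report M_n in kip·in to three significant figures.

M_n ≈ 5670 kip·in

Assume both steels yield.
a = (A_s − A'_s) f_y/(0.85 f'_c b) = (5.34 − 0.73) × 60/(0.85 × 5 × 11.2) = 5.811 in.
c = a/β₁ = 5.811/0.8 = 7.264 in; ε'_s = 0.003(c − d')/c = 0.0021 ≥ ε_y = 0.0021, so the compression steel yields.
M_n = (A_s − A'_s) f_y (d − a/2) + A'_s f_y (d − d') = 276.6 × (20.5 − 2.9055) + 43.8 × (20.5 − 2.1) = 4866.6 + 805.9 = 5672.5 kip·in.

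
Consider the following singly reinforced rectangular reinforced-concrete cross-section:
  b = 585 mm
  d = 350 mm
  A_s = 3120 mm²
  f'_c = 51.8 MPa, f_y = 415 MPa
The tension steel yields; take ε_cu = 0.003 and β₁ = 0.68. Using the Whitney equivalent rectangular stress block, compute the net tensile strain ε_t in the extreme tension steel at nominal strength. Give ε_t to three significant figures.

ε_t ≈ 0.0112

a = A_s f_y/(0.85 f'_c b) = 50.27 mm.
β₁ = 0.68, so c = a/β₁ = 50.27/0.68 = 73.93 mm.
From the linear strain diagram with ε_cu = 0.003: ε_t = 0.003 (d − c)/c = 0.003 × (350 − 73.93)/73.93 = 0.0112.
Since ε_t ≥ 0.005, the section is tension-controlled.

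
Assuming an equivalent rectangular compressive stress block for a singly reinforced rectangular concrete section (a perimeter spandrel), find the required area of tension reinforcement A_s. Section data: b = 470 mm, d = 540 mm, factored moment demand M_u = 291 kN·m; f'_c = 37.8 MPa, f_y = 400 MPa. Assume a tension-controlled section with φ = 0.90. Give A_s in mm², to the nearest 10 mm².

M_n = M_u/φ = 291/0.90 = 323.333 kN·m.
With M_n = 0.85 f'_c a b (d − a/2), solve the quadratic for a:
a = d − √(d² − 2M_n/(0.85 f'_c b)) = 540 − √(540² − 2 × 323.333×10⁶/(0.85 × 37.8 × 470)) = 41.22 mm.
A_s = 0.85 f'_c a b / f_y = 0.85 × 37.8 × 41.22 × 470 / 400 = 1556.2 mm².

A_s ≈ 1560 mm²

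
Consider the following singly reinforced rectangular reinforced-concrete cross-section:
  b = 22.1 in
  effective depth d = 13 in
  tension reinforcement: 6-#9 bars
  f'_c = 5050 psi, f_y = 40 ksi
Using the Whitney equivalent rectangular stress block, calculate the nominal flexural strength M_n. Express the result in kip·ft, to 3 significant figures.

M_n ≈ 235 kip·ft

A_s = 6 × 1 = 6 in².
T = A_s f_y = 6 × 40 = 240 kips.
a = T/(0.85 f'_c b) = 240/(0.85 × 5.05 × 22.1) = 2.530 in.
M_n = T(d − a/2) = 240 × (13 − 1.265) = 2816.4 kip·in = 2816.4/12 = 234.70 kip·ft.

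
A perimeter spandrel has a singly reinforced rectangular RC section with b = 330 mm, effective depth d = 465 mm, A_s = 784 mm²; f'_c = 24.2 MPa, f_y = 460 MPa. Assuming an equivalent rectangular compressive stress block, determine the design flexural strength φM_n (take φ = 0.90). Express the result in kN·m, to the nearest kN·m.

T = A_s f_y = 784 × 460 = 360640 N = 360.64 kN.
From C = T: a = T/(0.85 f'_c b) = 360640/(0.85 × 24.2 × 330) = 53.13 mm.
M_n = T(d − a/2) = 360.64 kN × (465 − 26.565) mm = 158.12 kN·m.
φM_n = 0.90 × 158.12 = 142.31 kN·m.

φM_n ≈ 142 kN·m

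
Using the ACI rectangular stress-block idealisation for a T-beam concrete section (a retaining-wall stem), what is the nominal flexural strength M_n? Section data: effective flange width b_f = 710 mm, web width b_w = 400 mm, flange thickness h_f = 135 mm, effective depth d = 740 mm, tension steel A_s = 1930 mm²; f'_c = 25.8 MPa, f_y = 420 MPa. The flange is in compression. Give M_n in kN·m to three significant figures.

M_n ≈ 579 kN·m

Tension: T = A_s f_y = 1930 × 420 = 810600 N.
Try a within the flange: a = T/(0.85 f'_c b_f) = 810600/(0.85 × 25.8 × 710) = 52.06 mm.
Since a = 52.06 ≤ h_f = 135 mm, the stress block lies entirely in the flange; analyse as a rectangular beam of width b_f.
M_n = T(d − a/2) = 810600 × (740 − 26.03) = 578.74 × 10⁶ N·mm.
M_n = 578.74 kN·m.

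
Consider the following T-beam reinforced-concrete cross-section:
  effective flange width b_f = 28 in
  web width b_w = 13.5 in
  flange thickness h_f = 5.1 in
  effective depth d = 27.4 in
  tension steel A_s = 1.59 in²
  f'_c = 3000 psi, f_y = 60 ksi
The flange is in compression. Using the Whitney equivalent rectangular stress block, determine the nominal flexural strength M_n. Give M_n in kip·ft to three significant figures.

Tension: T = A_s f_y = 1.59 × 60 = 95.4 kips.
Try a within the flange: a = T/(0.85 f'_c b_f) = 95.4/(0.85 × 3 × 28) = 1.336 in.
Since a = 1.336 ≤ h_f = 5.1 in, the stress block lies entirely in the flange; analyse as a rectangular beam of width b_f.
M_n = T(d − a/2) = 95.4 × (27.4 − 0.668) = 2550.2 kip·in.
M_n = 2550.2/12 = 212.52 kip·ft.

M_n ≈ 213 kip·ft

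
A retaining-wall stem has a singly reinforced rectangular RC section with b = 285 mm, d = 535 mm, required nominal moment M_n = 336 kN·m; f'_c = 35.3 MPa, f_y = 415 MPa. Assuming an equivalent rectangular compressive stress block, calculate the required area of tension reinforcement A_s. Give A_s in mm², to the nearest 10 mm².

With M_n = 0.85 f'_c a b (d − a/2), solve the quadratic for a:
a = d − √(d² − 2M_n/(0.85 f'_c b)) = 535 − √(535² − 2 × 336×10⁶/(0.85 × 35.3 × 285)) = 79.32 mm.
A_s = 0.85 f'_c a b / f_y = 0.85 × 35.3 × 79.32 × 285 / 415 = 1634.5 mm².

A_s ≈ 1630 mm²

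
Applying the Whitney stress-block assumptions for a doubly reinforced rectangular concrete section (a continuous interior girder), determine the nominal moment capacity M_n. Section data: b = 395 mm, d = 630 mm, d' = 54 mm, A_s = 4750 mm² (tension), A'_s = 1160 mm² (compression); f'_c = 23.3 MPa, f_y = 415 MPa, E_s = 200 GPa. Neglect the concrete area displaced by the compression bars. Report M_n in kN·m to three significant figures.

Assume both tension and compression steel yield.
Net tension couple steel: A_s − A'_s = 3590 mm².
a = (A_s − A'_s) f_y / (0.85 f'_c b) = 1489850/(0.85 × 23.3 × 395) = 190.45 mm.
c = a/β₁ = 190.45/0.85 = 224.06 mm; ε'_s = 0.003(c − d')/c = 0.0023 ≥ f_y/E_s = 0.0021, so compression steel does yield.
M_n = (A_s − A'_s) f_y (d − a/2) + A'_s f_y (d − d') = [1489850 × (630 − 95.225) + 481400 × (630 − 54)] × 10⁻⁶ = 796.73 + 277.29 = 1074.02 kN·m.

M_n ≈ 1070 kN·m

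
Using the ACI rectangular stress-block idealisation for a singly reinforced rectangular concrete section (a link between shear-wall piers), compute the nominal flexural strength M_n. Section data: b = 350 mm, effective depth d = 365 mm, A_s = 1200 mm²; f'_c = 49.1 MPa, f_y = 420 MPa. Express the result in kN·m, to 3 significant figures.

T = A_s f_y = 1200 × 420 = 504000 N = 504 kN.
From C = T: a = T/(0.85 f'_c b) = 504000/(0.85 × 49.1 × 350) = 34.50 mm.
M_n = T(d − a/2) = 504 kN × (365 − 17.25) mm = 175.27 kN·m.

M_n ≈ 175 kN·m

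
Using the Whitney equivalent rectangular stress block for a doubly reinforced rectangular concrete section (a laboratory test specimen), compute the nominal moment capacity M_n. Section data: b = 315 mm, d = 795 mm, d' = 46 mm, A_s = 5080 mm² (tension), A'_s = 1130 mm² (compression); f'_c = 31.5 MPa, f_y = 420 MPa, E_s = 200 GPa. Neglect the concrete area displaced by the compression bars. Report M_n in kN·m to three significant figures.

M_n ≈ 1510 kN·m

Assume both tension and compression steel yield.
Net tension couple steel: A_s − A'_s = 3950 mm².
a = (A_s − A'_s) f_y / (0.85 f'_c b) = 1659000/(0.85 × 31.5 × 315) = 196.70 mm.
c = a/β₁ = 196.70/0.825 = 238.42 mm; ε'_s = 0.003(c − d')/c = 0.0024 ≥ f_y/E_s = 0.0021, so compression steel does yield.
M_n = (A_s − A'_s) f_y (d − a/2) + A'_s f_y (d − d') = [1659000 × (795 − 98.35) + 474600 × (795 − 46)] × 10⁻⁶ = 1155.74 + 355.48 = 1511.22 kN·m.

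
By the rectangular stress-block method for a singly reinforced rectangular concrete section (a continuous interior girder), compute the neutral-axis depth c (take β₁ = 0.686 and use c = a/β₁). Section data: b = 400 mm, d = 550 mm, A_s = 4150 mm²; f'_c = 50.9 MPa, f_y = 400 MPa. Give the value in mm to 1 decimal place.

c ≈ 139.8 mm

T = A_s f_y = 4150 × 400 = 1660000 N = 1660 kN.
Setting C = 0.85 f'_c a b equal to T: a = 1660000/(0.85 × 50.9 × 400) = 95.920 mm.
With β₁ = 0.686, c = a/β₁ = 95.920/0.686 = 139.8 mm.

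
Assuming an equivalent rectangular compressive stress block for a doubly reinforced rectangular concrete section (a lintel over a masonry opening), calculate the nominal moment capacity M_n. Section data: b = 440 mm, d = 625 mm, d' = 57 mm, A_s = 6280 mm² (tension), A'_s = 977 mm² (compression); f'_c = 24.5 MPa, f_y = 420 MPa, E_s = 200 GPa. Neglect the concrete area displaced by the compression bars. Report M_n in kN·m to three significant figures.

M_n ≈ 1350 kN·m

Assume both tension and compression steel yield.
Net tension couple steel: A_s − A'_s = 5303 mm².
a = (A_s − A'_s) f_y / (0.85 f'_c b) = 2227260/(0.85 × 24.5 × 440) = 243.07 mm.
c = a/β₁ = 243.07/0.85 = 285.96 mm; ε'_s = 0.003(c − d')/c = 0.0024 ≥ f_y/E_s = 0.0021, so compression steel does yield.
M_n = (A_s − A'_s) f_y (d − a/2) + A'_s f_y (d − d') = [2227260 × (625 − 121.535) + 410340 × (625 − 57)] × 10⁻⁶ = 1121.35 + 233.07 = 1354.42 kN·m.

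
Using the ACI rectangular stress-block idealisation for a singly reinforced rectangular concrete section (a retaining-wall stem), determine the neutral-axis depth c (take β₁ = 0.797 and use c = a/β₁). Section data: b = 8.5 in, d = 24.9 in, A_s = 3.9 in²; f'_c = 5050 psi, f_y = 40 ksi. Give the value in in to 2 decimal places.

T = A_s f_y = 3.9 × 40 = 156 kips.
a = T/(0.85 f'_c b) = 156/(0.85 × 5.05 × 8.5) = 4.2756 in.
With β₁ = 0.797, c = a/β₁ = 4.2756/0.797 = 5.36 in.

c ≈ 5.36 in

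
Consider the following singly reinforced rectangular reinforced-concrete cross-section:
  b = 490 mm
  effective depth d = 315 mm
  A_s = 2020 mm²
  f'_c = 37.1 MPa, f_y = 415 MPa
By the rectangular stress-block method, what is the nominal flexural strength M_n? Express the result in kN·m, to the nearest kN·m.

T = A_s f_y = 2020 × 415 = 838300 N = 838.3 kN.
From C = T: a = T/(0.85 f'_c b) = 838300/(0.85 × 37.1 × 490) = 54.25 mm.
M_n = T(d − a/2) = 838.3 kN × (315 − 27.125) mm = 241.33 kN·m.

M_n ≈ 241 kN·m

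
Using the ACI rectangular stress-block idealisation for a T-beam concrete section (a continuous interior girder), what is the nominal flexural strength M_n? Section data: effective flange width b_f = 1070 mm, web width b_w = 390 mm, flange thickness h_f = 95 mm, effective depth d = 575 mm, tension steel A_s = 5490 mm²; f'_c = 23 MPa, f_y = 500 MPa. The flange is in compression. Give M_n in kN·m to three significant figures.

Tension: T = A_s f_y = 5490 × 500 = 2745000 N.
Try a within the flange: a = T/(0.85 f'_c b_f) = 2745000/(0.85 × 23 × 1070) = 131.22 mm.
a = 131.22 > h_f = 95 mm: the block extends into the web. Split into flange-overhang and web parts.
C_f = 0.85 f'_c (b_f − b_w) h_f = 0.85 × 23 × (1070 − 390) × 95 = 1262930 N.
Remaining web compression depth: a_w = (T − C_f)/(0.85 f'_c b_w) = (2745000 − 1262930)/(0.85 × 23 × 390) = 194.38 mm.
M_n = C_f(d − h_f/2) + (T − C_f)(d − a_w/2) = 1262930 × (575 − 47.5) + 1482070 × (575 − 97.19) = 666.20 + 708.15 = 1374.35 × 10⁶ N·mm.
M_n = 1374.35 kN·m.

M_n ≈ 1370 kN·m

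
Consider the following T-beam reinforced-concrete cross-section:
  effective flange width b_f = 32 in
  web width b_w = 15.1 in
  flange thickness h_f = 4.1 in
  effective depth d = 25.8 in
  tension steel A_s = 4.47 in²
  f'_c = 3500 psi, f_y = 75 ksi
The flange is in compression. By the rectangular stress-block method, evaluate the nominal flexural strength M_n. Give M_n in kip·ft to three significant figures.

M_n ≈ 672 kip·ft

Tension: T = A_s f_y = 4.47 × 75 = 335.25 kips.
Try a within the flange: a = T/(0.85 f'_c b_f) = 335.25/(0.85 × 3.5 × 32) = 3.522 in.
Since a = 3.522 ≤ h_f = 4.1 in, the stress block lies entirely in the flange; analyse as a rectangular beam of width b_f.
M_n = T(d − a/2) = 335.25 × (25.8 − 1.761) = 8059.1 kip·in.
M_n = 8059.1/12 = 671.59 kip·ft.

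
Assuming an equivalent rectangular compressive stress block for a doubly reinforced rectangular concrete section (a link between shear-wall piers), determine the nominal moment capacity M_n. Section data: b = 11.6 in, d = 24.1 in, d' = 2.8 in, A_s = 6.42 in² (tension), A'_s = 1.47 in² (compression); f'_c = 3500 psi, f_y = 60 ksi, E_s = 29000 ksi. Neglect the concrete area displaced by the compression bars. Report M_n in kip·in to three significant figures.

M_n ≈ 7760 kip·in

Assume both steels yield.
a = (A_s − A'_s) f_y/(0.85 f'_c b) = (6.42 − 1.47) × 60/(0.85 × 3.5 × 11.6) = 8.606 in.
c = a/β₁ = 8.606/0.85 = 10.125 in; ε'_s = 0.003(c − d')/c = 0.0022 ≥ ε_y = 0.0021, so the compression steel yields.
M_n = (A_s − A'_s) f_y (d − a/2) + A'_s f_y (d − d') = 297 × (24.1 − 4.303) + 88.2 × (24.1 − 2.8) = 5879.7 + 1878.7 = 7758.4 kip·in.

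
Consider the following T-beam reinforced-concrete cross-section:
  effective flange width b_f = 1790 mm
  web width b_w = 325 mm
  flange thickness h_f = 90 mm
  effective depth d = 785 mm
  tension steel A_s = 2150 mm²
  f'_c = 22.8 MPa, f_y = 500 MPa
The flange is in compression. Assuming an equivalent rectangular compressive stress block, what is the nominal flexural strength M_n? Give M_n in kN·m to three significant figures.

M_n ≈ 827 kN·m

Tension: T = A_s f_y = 2150 × 500 = 1075000 N.
Try a within the flange: a = T/(0.85 f'_c b_f) = 1075000/(0.85 × 22.8 × 1790) = 30.99 mm.
Since a = 30.99 ≤ h_f = 90 mm, the stress block lies entirely in the flange; analyse as a rectangular beam of width b_f.
M_n = T(d − a/2) = 1075000 × (785 − 15.495) = 827.22 × 10⁶ N·mm.
M_n = 827.22 kN·m.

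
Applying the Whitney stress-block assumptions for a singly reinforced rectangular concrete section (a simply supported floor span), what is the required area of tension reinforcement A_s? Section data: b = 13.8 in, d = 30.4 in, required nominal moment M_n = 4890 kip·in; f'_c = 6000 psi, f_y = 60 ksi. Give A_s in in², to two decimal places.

A_s ≈ 2.79 in²

From M_n = 0.85 f'_c a b (d − a/2):
a = d − √(d² − 2M_n/(0.85 f'_c b)) = 30.4 − √(30.4² − 2 × 4890/(0.85 × 6 × 13.8)) = 2.379 in.
A_s = 0.85 f'_c a b / f_y = 0.85 × 6 × 2.379 × 13.8 / 60 = 2.791 in².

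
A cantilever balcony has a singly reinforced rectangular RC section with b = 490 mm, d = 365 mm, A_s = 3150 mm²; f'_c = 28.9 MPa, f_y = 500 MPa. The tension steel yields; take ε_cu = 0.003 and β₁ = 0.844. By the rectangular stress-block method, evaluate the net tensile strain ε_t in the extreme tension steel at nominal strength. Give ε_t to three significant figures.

a = A_s f_y/(0.85 f'_c b) = 130.85 mm.
β₁ = 0.844, so c = a/β₁ = 130.85/0.844 = 155.04 mm.
From the linear strain diagram with ε_cu = 0.003: ε_t = 0.003 (d − c)/c = 0.003 × (365 − 155.04)/155.04 = 0.00406.
ε_t is between 0.004 and 0.005 — transition zone.

ε_t ≈ 0.00406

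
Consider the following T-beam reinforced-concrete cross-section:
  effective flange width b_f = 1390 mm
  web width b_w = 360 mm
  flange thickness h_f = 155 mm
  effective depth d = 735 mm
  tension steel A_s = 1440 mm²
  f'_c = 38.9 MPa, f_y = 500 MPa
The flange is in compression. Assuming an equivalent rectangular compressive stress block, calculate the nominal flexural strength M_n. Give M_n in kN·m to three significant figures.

M_n ≈ 524 kN·m

Tension: T = A_s f_y = 1440 × 500 = 720000 N.
Try a within the flange: a = T/(0.85 f'_c b_f) = 720000/(0.85 × 38.9 × 1390) = 15.67 mm.
Since a = 15.67 ≤ h_f = 155 mm, the stress block lies entirely in the flange; analyse as a rectangular beam of width b_f.
M_n = T(d − a/2) = 720000 × (735 − 7.835) = 523.56 × 10⁶ N·mm.
M_n = 523.56 kN·m.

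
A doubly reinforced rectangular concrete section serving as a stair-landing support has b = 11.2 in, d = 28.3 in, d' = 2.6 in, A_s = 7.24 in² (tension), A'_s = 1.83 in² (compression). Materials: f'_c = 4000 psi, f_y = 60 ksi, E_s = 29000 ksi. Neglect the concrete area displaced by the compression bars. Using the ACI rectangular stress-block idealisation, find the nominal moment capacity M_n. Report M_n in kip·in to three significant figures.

M_n ≈ 10600 kip·in

Assume both steels yield.
a = (A_s − A'_s) f_y/(0.85 f'_c b) = (7.24 − 1.83) × 60/(0.85 × 4 × 11.2) = 8.524 in.
c = a/β₁ = 8.524/0.85 = 10.028 in; ε'_s = 0.003(c − d')/c = 0.0022 ≥ ε_y = 0.0021, so the compression steel yields.
M_n = (A_s − A'_s) f_y (d − a/2) + A'_s f_y (d − d') = 324.6 × (28.3 − 4.262) + 109.8 × (28.3 − 2.6) = 7802.7 + 2821.9 = 10624.6 kip·in.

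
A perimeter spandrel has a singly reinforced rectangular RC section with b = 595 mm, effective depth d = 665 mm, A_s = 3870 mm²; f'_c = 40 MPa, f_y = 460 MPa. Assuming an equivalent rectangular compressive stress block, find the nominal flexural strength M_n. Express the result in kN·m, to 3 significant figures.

T = A_s f_y = 3870 × 460 = 1780200 N = 1780.2 kN.
From C = T: a = T/(0.85 f'_c b) = 1780200/(0.85 × 40 × 595) = 88.00 mm.
M_n = T(d − a/2) = 1780.2 kN × (665 − 44) mm = 1105.50 kN·m.

M_n ≈ 1110 kN·m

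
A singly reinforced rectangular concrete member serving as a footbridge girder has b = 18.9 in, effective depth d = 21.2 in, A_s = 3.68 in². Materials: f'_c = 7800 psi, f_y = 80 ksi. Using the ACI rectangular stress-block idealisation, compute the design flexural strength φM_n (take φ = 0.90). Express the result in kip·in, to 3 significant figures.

T = A_s f_y = 3.68 × 80 = 294.4 kips.
a = T/(0.85 f'_c b) = 294.4/(0.85 × 7.8 × 18.9) = 2.349 in.
M_n = T(d − a/2) = 294.4 × (21.2 − 1.1745) = 5895.5 kip·in.
φM_n = 0.90 × 5895.5 = 5306.0 kip·in.

φM_n ≈ 5310 kip·in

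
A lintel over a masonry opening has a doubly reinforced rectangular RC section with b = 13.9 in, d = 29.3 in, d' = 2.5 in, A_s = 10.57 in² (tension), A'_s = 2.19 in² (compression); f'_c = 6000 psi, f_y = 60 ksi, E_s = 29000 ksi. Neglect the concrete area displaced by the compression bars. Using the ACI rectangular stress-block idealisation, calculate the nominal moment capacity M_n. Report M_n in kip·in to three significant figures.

Assume both steels yield.
a = (A_s − A'_s) f_y/(0.85 f'_c b) = (10.57 − 2.19) × 60/(0.85 × 6 × 13.9) = 7.093 in.
c = a/β₁ = 7.093/0.75 = 9.457 in; ε'_s = 0.003(c − d')/c = 0.0022 ≥ ε_y = 0.0021, so the compression steel yields.
M_n = (A_s − A'_s) f_y (d − a/2) + A'_s f_y (d − d') = 502.8 × (29.3 − 3.5465) + 131.4 × (29.3 − 2.5) = 12948.9 + 3521.5 = 16470.4 kip·in.

M_n ≈ 16500 kip·in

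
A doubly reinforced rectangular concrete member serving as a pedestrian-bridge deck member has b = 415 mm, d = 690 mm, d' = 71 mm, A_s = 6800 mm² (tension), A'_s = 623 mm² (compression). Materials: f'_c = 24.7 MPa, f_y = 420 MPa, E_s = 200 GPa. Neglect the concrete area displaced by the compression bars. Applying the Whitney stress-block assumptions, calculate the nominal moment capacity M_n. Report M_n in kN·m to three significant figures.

M_n ≈ 1570 kN·m

Assume both tension and compression steel yield.
Net tension couple steel: A_s − A'_s = 6177 mm².
a = (A_s − A'_s) f_y / (0.85 f'_c b) = 2594340/(0.85 × 24.7 × 415) = 297.76 mm.
c = a/β₁ = 297.76/0.85 = 350.31 mm; ε'_s = 0.003(c − d')/c = 0.0024 ≥ f_y/E_s = 0.0021, so compression steel does yield.
M_n = (A_s − A'_s) f_y (d − a/2) + A'_s f_y (d − d') = [2594340 × (690 − 148.88) + 261660 × (690 − 71)] × 10⁻⁶ = 1403.85 + 161.97 = 1565.82 kN·m.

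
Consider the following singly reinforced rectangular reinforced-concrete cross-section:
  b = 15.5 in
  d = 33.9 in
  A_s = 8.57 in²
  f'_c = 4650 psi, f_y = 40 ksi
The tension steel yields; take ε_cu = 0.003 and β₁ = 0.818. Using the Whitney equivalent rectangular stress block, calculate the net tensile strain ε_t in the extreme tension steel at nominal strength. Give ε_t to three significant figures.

a = A_s f_y/(0.85 f'_c b) = 5.595 in.
β₁ = 0.818, so c = a/β₁ = 5.595/0.818 = 6.840 in.
From the linear strain diagram with ε_cu = 0.003: ε_t = 0.003 (d − c)/c = 0.003 × (33.9 − 6.840)/6.840 = 0.0119.
Since ε_t ≥ 0.005, the section is tension-controlled.

ε_t ≈ 0.0119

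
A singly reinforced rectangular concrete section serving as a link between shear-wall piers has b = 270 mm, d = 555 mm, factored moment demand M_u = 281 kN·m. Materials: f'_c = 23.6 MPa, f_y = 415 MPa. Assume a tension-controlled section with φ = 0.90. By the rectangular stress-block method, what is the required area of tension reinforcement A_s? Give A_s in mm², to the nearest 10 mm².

A_s ≈ 1510 mm²

M_n = M_u/φ = 281/0.90 = 312.222 kN·m.
With M_n = 0.85 f'_c a b (d − a/2), solve the quadratic for a:
a = d − √(d² − 2M_n/(0.85 f'_c b)) = 555 − √(555² − 2 × 312.222×10⁶/(0.85 × 23.6 × 270)) = 115.99 mm.
A_s = 0.85 f'_c a b / f_y = 0.85 × 23.6 × 115.99 × 270 / 415 = 1513.8 mm².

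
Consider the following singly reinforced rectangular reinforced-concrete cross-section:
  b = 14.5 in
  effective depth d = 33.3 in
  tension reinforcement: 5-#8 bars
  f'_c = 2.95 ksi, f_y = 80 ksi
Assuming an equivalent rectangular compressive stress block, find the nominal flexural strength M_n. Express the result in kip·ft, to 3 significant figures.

M_n ≈ 762 kip·ft

A_s = 5 × 0.79 = 3.95 in².
T = A_s f_y = 3.95 × 80 = 316 kips.
a = T/(0.85 f'_c b) = 316/(0.85 × 2.95 × 14.5) = 8.691 in.
M_n = T(d − a/2) = 316 × (33.3 − 4.3455) = 9149.6 kip·in = 9149.6/12 = 762.47 kip·ft.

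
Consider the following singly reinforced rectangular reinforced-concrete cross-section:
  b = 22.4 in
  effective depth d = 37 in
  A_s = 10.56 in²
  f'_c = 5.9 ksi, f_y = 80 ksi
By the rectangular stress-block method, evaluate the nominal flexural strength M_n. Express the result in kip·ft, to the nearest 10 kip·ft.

T = A_s f_y = 10.56 × 80 = 844.8 kips.
a = T/(0.85 f'_c b) = 844.8/(0.85 × 5.9 × 22.4) = 7.520 in.
M_n = T(d − a/2) = 844.8 × (37 − 3.76) = 28081.2 kip·in = 28081.2/12 = 2340.10 kip·ft.

M_n ≈ 2340 kip·ft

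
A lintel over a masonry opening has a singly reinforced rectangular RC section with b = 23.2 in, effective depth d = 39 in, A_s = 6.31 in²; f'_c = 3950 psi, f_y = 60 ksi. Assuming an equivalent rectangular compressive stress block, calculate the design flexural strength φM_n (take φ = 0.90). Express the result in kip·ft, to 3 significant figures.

T = A_s f_y = 6.31 × 60 = 378.6 kips.
a = T/(0.85 f'_c b) = 378.6/(0.85 × 3.95 × 23.2) = 4.860 in.
M_n = T(d − a/2) = 378.6 × (39 − 2.43) = 13845.4 kip·in = 13845.4/12 = 1153.78 kip·ft.
φM_n = 0.90 × 1153.78 = 1038.40 kip·ft.

φM_n ≈ 1040 kip·ft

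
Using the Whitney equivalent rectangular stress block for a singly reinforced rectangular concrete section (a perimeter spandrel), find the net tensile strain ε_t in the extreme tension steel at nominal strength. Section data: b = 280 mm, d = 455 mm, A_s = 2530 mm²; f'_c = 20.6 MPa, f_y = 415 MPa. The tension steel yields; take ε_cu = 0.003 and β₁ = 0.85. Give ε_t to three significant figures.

ε_t ≈ 0.00242

a = A_s f_y/(0.85 f'_c b) = 214.15 mm.
β₁ = 0.85, so c = a/β₁ = 214.15/0.85 = 251.94 mm.
From the linear strain diagram with ε_cu = 0.003: ε_t = 0.003 (d − c)/c = 0.003 × (455 − 251.94)/251.94 = 0.00242.
ε_t < 0.004 — the section is over-reinforced for flexure under ACI limits.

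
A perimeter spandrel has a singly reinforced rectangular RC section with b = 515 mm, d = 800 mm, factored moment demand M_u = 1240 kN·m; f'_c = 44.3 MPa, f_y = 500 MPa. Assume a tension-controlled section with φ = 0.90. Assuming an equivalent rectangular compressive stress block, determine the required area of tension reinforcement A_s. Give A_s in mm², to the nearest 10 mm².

M_n = M_u/φ = 1240/0.90 = 1377.78 kN·m.
With M_n = 0.85 f'_c a b (d − a/2), solve the quadratic for a:
a = d − √(d² − 2M_n/(0.85 f'_c b)) = 800 − √(800² − 2 × 1377.78×10⁶/(0.85 × 44.3 × 515)) = 94.38 mm.
A_s = 0.85 f'_c a b / f_y = 0.85 × 44.3 × 94.38 × 515 / 500 = 3660.5 mm².

A_s ≈ 3660 mm²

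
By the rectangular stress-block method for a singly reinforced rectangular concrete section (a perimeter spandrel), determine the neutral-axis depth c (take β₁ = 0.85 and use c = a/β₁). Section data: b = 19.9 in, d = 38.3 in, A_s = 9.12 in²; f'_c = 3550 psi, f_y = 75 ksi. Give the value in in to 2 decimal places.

c ≈ 13.40 in

T = A_s f_y = 9.12 × 75 = 684 kips.
a = T/(0.85 f'_c b) = 684/(0.85 × 3.55 × 19.9) = 11.3908 in.
With β₁ = 0.85, c = a/β₁ = 11.3908/0.85 = 13.40 in.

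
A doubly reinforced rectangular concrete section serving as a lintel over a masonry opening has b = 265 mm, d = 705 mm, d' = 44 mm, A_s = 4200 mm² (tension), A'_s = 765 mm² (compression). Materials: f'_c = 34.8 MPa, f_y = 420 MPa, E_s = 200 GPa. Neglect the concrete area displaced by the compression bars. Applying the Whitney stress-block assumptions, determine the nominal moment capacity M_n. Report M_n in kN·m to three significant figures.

Assume both tension and compression steel yield.
Net tension couple steel: A_s − A'_s = 3435 mm².
a = (A_s − A'_s) f_y / (0.85 f'_c b) = 1442700/(0.85 × 34.8 × 265) = 184.05 mm.
c = a/β₁ = 184.05/0.801 = 229.78 mm; ε'_s = 0.003(c − d')/c = 0.0024 ≥ f_y/E_s = 0.0021, so compression steel does yield.
M_n = (A_s − A'_s) f_y (d − a/2) + A'_s f_y (d − d') = [1442700 × (705 − 92.025) + 321300 × (705 − 44)] × 10⁻⁶ = 884.34 + 212.38 = 1096.72 kN·m.

M_n ≈ 1100 kN·m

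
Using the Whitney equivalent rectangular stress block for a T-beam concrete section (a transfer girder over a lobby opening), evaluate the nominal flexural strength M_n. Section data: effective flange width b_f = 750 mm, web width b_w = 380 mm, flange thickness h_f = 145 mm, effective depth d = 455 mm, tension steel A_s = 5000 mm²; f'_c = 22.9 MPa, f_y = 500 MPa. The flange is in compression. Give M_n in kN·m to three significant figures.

Tension: T = A_s f_y = 5000 × 500 = 2500000 N.
Try a within the flange: a = T/(0.85 f'_c b_f) = 2500000/(0.85 × 22.9 × 750) = 171.25 mm.
a = 171.25 > h_f = 145 mm: the block extends into the web. Split into flange-overhang and web parts.
C_f = 0.85 f'_c (b_f − b_w) h_f = 0.85 × 22.9 × (750 − 380) × 145 = 1044297 N.
Remaining web compression depth: a_w = (T − C_f)/(0.85 f'_c b_w) = (2500000 − 1044297)/(0.85 × 22.9 × 380) = 196.80 mm.
M_n = C_f(d − h_f/2) + (T − C_f)(d − a_w/2) = 1044297 × (455 − 72.5) + 1455703 × (455 − 98.4) = 399.44 + 519.10 = 918.54 × 10⁶ N·mm.
M_n = 918.54 kN·m.

M_n ≈ 919 kN·m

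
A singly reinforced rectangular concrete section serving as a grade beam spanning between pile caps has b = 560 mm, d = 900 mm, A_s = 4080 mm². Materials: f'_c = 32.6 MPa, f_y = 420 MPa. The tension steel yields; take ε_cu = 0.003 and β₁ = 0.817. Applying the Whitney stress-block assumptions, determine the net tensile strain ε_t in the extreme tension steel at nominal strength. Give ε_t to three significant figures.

ε_t ≈ 0.0170

a = A_s f_y/(0.85 f'_c b) = 110.43 mm.
β₁ = 0.817, so c = a/β₁ = 110.43/0.817 = 135.17 mm.
From the linear strain diagram with ε_cu = 0.003: ε_t = 0.003 (d − c)/c = 0.003 × (900 − 135.17)/135.17 = 0.0170.
Since ε_t ≥ 0.005, the section is tension-controlled.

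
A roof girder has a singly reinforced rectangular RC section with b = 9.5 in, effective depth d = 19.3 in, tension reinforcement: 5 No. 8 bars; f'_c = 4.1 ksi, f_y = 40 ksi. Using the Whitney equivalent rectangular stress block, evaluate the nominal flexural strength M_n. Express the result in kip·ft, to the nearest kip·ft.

M_n ≈ 223 kip·ft

A_s = 5 × 0.79 = 3.95 in².
T = A_s f_y = 3.95 × 40 = 158 kips.
a = T/(0.85 f'_c b) = 158/(0.85 × 4.1 × 9.5) = 4.772 in.
M_n = T(d − a/2) = 158 × (19.3 − 2.386) = 2672.4 kip·in = 2672.4/12 = 222.70 kip·ft.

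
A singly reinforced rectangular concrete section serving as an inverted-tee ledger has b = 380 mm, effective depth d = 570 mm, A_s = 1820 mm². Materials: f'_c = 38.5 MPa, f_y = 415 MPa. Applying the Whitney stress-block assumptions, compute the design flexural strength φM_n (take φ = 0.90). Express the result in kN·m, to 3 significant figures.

T = A_s f_y = 1820 × 415 = 755300 N = 755.3 kN.
From C = T: a = T/(0.85 f'_c b) = 755300/(0.85 × 38.5 × 380) = 60.74 mm.
M_n = T(d − a/2) = 755.3 kN × (570 − 30.37) mm = 407.58 kN·m.
φM_n = 0.90 × 407.58 = 366.82 kN·m.

φM_n ≈ 367 kN·m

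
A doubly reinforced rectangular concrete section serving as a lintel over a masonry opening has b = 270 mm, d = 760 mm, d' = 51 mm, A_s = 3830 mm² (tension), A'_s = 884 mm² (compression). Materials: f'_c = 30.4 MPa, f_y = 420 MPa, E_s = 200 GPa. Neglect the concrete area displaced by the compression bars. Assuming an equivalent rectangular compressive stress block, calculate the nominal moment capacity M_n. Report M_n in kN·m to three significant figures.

M_n ≈ 1090 kN·m

Assume both tension and compression steel yield.
Net tension couple steel: A_s − A'_s = 2946 mm².
a = (A_s − A'_s) f_y / (0.85 f'_c b) = 1237320/(0.85 × 30.4 × 270) = 177.35 mm.
c = a/β₁ = 177.35/0.833 = 212.91 mm; ε'_s = 0.003(c − d')/c = 0.0023 ≥ f_y/E_s = 0.0021, so compression steel does yield.
M_n = (A_s − A'_s) f_y (d − a/2) + A'_s f_y (d − d') = [1237320 × (760 − 88.675) + 371280 × (760 − 51)] × 10⁻⁶ = 830.64 + 263.24 = 1093.88 kN·m.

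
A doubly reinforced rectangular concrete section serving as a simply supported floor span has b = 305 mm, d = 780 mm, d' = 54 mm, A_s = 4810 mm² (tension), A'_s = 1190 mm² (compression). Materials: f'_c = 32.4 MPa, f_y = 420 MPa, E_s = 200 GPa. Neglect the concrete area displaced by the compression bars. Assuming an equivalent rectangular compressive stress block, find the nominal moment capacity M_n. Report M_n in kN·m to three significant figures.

Assume both tension and compression steel yield.
Net tension couple steel: A_s − A'_s = 3620 mm².
a = (A_s − A'_s) f_y / (0.85 f'_c b) = 1520400/(0.85 × 32.4 × 305) = 181.01 mm.
c = a/β₁ = 181.01/0.819 = 221.01 mm; ε'_s = 0.003(c − d')/c = 0.0023 ≥ f_y/E_s = 0.0021, so compression steel does yield.
M_n = (A_s − A'_s) f_y (d − a/2) + A'_s f_y (d − d') = [1520400 × (780 − 90.505) + 499800 × (780 − 54)] × 10⁻⁶ = 1048.31 + 362.85 = 1411.16 kN·m.

M_n ≈ 1410 kN·m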